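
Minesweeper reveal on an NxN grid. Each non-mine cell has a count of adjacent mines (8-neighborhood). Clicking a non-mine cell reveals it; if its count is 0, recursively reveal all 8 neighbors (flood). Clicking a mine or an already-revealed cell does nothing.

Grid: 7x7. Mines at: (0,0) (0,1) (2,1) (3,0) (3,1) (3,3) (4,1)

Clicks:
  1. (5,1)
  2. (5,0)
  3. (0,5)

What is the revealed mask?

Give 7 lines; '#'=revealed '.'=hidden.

Answer: ..#####
..#####
..#####
....###
..#####
#######
#######

Derivation:
Click 1 (5,1) count=1: revealed 1 new [(5,1)] -> total=1
Click 2 (5,0) count=1: revealed 1 new [(5,0)] -> total=2
Click 3 (0,5) count=0: revealed 35 new [(0,2) (0,3) (0,4) (0,5) (0,6) (1,2) (1,3) (1,4) (1,5) (1,6) (2,2) (2,3) (2,4) (2,5) (2,6) (3,4) (3,5) (3,6) (4,2) (4,3) (4,4) (4,5) (4,6) (5,2) (5,3) (5,4) (5,5) (5,6) (6,0) (6,1) (6,2) (6,3) (6,4) (6,5) (6,6)] -> total=37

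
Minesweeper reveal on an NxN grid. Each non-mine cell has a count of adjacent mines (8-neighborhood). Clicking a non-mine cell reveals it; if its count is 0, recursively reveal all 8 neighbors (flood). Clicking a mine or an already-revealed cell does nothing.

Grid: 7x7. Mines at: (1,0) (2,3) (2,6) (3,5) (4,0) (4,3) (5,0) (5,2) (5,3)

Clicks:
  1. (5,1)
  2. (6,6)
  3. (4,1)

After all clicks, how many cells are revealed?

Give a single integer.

Answer: 11

Derivation:
Click 1 (5,1) count=3: revealed 1 new [(5,1)] -> total=1
Click 2 (6,6) count=0: revealed 9 new [(4,4) (4,5) (4,6) (5,4) (5,5) (5,6) (6,4) (6,5) (6,6)] -> total=10
Click 3 (4,1) count=3: revealed 1 new [(4,1)] -> total=11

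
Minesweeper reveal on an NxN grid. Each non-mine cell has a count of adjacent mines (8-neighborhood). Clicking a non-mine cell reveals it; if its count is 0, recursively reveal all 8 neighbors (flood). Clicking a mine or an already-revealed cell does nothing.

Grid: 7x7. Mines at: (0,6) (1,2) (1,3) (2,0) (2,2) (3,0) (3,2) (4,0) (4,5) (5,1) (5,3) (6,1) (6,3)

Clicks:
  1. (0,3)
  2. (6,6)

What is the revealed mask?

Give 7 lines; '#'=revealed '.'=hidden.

Answer: ...#...
.......
.......
.......
.......
....###
....###

Derivation:
Click 1 (0,3) count=2: revealed 1 new [(0,3)] -> total=1
Click 2 (6,6) count=0: revealed 6 new [(5,4) (5,5) (5,6) (6,4) (6,5) (6,6)] -> total=7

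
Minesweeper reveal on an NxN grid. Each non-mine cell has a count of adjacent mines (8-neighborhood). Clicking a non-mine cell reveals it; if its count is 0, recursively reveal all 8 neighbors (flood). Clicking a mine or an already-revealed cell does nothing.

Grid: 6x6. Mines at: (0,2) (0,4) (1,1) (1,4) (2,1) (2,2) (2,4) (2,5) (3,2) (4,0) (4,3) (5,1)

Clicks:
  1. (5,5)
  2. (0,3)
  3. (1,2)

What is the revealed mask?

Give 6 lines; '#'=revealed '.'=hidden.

Answer: ...#..
..#...
......
....##
....##
....##

Derivation:
Click 1 (5,5) count=0: revealed 6 new [(3,4) (3,5) (4,4) (4,5) (5,4) (5,5)] -> total=6
Click 2 (0,3) count=3: revealed 1 new [(0,3)] -> total=7
Click 3 (1,2) count=4: revealed 1 new [(1,2)] -> total=8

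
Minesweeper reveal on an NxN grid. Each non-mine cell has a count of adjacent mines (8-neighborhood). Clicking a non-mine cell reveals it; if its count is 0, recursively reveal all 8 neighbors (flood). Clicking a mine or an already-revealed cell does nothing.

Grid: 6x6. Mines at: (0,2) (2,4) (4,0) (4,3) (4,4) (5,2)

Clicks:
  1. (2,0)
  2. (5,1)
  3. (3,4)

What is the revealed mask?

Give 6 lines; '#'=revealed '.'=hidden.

Click 1 (2,0) count=0: revealed 14 new [(0,0) (0,1) (1,0) (1,1) (1,2) (1,3) (2,0) (2,1) (2,2) (2,3) (3,0) (3,1) (3,2) (3,3)] -> total=14
Click 2 (5,1) count=2: revealed 1 new [(5,1)] -> total=15
Click 3 (3,4) count=3: revealed 1 new [(3,4)] -> total=16

Answer: ##....
####..
####..
#####.
......
.#....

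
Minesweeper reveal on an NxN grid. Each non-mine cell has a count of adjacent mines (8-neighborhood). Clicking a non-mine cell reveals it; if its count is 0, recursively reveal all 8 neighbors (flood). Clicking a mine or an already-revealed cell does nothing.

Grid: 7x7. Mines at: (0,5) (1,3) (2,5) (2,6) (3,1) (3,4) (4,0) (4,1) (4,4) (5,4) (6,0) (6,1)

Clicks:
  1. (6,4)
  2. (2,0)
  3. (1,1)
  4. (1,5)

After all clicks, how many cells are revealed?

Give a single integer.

Click 1 (6,4) count=1: revealed 1 new [(6,4)] -> total=1
Click 2 (2,0) count=1: revealed 1 new [(2,0)] -> total=2
Click 3 (1,1) count=0: revealed 8 new [(0,0) (0,1) (0,2) (1,0) (1,1) (1,2) (2,1) (2,2)] -> total=10
Click 4 (1,5) count=3: revealed 1 new [(1,5)] -> total=11

Answer: 11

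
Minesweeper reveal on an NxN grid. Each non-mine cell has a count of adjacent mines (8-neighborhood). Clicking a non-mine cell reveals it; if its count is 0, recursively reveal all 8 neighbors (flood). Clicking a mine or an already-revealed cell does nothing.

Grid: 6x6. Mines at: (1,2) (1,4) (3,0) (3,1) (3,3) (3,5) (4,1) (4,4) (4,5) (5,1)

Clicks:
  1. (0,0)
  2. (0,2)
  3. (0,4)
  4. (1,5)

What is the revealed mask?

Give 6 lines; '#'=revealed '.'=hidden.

Answer: ###.#.
##...#
##....
......
......
......

Derivation:
Click 1 (0,0) count=0: revealed 6 new [(0,0) (0,1) (1,0) (1,1) (2,0) (2,1)] -> total=6
Click 2 (0,2) count=1: revealed 1 new [(0,2)] -> total=7
Click 3 (0,4) count=1: revealed 1 new [(0,4)] -> total=8
Click 4 (1,5) count=1: revealed 1 new [(1,5)] -> total=9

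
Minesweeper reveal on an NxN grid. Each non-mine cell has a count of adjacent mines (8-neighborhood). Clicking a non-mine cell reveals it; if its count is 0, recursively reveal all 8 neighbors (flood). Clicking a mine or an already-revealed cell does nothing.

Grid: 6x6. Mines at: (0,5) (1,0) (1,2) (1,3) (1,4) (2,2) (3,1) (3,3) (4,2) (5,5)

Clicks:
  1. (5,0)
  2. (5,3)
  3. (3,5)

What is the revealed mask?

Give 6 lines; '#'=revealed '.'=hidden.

Answer: ......
......
....##
....##
##..##
##.#..

Derivation:
Click 1 (5,0) count=0: revealed 4 new [(4,0) (4,1) (5,0) (5,1)] -> total=4
Click 2 (5,3) count=1: revealed 1 new [(5,3)] -> total=5
Click 3 (3,5) count=0: revealed 6 new [(2,4) (2,5) (3,4) (3,5) (4,4) (4,5)] -> total=11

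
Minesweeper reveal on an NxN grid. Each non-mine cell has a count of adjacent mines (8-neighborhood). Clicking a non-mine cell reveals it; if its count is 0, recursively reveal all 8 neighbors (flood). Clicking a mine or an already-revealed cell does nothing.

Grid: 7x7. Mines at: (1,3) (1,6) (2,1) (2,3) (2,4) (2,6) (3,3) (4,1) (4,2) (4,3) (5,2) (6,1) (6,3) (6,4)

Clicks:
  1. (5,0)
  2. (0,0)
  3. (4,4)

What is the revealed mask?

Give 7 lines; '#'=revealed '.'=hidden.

Click 1 (5,0) count=2: revealed 1 new [(5,0)] -> total=1
Click 2 (0,0) count=0: revealed 6 new [(0,0) (0,1) (0,2) (1,0) (1,1) (1,2)] -> total=7
Click 3 (4,4) count=2: revealed 1 new [(4,4)] -> total=8

Answer: ###....
###....
.......
.......
....#..
#......
.......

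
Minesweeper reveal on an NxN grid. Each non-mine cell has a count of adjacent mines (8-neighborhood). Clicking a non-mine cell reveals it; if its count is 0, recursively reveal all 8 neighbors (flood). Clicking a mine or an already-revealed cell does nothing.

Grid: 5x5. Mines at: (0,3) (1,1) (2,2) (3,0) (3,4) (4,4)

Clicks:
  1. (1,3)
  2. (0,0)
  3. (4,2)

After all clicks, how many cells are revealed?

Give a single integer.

Click 1 (1,3) count=2: revealed 1 new [(1,3)] -> total=1
Click 2 (0,0) count=1: revealed 1 new [(0,0)] -> total=2
Click 3 (4,2) count=0: revealed 6 new [(3,1) (3,2) (3,3) (4,1) (4,2) (4,3)] -> total=8

Answer: 8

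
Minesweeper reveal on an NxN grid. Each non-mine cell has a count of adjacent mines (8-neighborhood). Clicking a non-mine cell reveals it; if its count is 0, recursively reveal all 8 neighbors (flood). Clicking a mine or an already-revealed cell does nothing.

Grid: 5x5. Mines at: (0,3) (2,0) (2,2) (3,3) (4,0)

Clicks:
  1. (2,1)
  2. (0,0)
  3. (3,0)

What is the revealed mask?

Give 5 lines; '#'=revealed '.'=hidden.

Click 1 (2,1) count=2: revealed 1 new [(2,1)] -> total=1
Click 2 (0,0) count=0: revealed 6 new [(0,0) (0,1) (0,2) (1,0) (1,1) (1,2)] -> total=7
Click 3 (3,0) count=2: revealed 1 new [(3,0)] -> total=8

Answer: ###..
###..
.#...
#....
.....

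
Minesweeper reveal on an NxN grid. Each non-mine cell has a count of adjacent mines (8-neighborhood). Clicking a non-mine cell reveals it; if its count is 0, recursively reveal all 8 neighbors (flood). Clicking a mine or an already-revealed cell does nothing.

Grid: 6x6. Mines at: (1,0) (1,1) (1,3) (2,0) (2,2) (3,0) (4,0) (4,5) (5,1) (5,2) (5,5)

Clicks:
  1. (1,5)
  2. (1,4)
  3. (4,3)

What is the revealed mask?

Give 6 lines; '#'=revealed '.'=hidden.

Click 1 (1,5) count=0: revealed 8 new [(0,4) (0,5) (1,4) (1,5) (2,4) (2,5) (3,4) (3,5)] -> total=8
Click 2 (1,4) count=1: revealed 0 new [(none)] -> total=8
Click 3 (4,3) count=1: revealed 1 new [(4,3)] -> total=9

Answer: ....##
....##
....##
....##
...#..
......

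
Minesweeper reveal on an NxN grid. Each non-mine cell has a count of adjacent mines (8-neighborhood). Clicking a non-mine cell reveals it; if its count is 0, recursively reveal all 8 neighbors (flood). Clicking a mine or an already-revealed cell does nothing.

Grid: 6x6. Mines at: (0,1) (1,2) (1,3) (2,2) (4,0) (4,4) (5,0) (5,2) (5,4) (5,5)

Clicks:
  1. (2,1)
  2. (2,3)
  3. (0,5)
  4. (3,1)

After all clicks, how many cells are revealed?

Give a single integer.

Answer: 11

Derivation:
Click 1 (2,1) count=2: revealed 1 new [(2,1)] -> total=1
Click 2 (2,3) count=3: revealed 1 new [(2,3)] -> total=2
Click 3 (0,5) count=0: revealed 8 new [(0,4) (0,5) (1,4) (1,5) (2,4) (2,5) (3,4) (3,5)] -> total=10
Click 4 (3,1) count=2: revealed 1 new [(3,1)] -> total=11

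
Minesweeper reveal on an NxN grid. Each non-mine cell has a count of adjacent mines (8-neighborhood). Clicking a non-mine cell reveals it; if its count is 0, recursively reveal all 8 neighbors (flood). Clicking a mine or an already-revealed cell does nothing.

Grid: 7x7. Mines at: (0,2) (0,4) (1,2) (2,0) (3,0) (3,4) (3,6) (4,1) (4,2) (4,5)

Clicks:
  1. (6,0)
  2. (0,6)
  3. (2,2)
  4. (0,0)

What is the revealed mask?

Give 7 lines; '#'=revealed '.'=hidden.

Click 1 (6,0) count=0: revealed 14 new [(5,0) (5,1) (5,2) (5,3) (5,4) (5,5) (5,6) (6,0) (6,1) (6,2) (6,3) (6,4) (6,5) (6,6)] -> total=14
Click 2 (0,6) count=0: revealed 6 new [(0,5) (0,6) (1,5) (1,6) (2,5) (2,6)] -> total=20
Click 3 (2,2) count=1: revealed 1 new [(2,2)] -> total=21
Click 4 (0,0) count=0: revealed 4 new [(0,0) (0,1) (1,0) (1,1)] -> total=25

Answer: ##...##
##...##
..#..##
.......
.......
#######
#######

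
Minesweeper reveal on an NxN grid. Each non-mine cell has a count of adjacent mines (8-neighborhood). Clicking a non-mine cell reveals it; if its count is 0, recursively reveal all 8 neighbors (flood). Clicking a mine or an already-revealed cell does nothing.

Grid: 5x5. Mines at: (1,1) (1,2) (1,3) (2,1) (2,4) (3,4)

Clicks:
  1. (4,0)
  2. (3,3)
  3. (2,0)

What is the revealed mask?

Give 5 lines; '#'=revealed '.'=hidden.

Answer: .....
.....
#....
####.
####.

Derivation:
Click 1 (4,0) count=0: revealed 8 new [(3,0) (3,1) (3,2) (3,3) (4,0) (4,1) (4,2) (4,3)] -> total=8
Click 2 (3,3) count=2: revealed 0 new [(none)] -> total=8
Click 3 (2,0) count=2: revealed 1 new [(2,0)] -> total=9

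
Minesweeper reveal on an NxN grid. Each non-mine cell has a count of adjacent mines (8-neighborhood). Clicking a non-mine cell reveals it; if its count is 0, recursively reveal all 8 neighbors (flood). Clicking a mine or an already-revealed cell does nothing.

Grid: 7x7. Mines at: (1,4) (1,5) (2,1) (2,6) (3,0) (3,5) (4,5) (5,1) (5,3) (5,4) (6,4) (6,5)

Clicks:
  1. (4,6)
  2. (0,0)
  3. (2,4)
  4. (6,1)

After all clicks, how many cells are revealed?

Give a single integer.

Click 1 (4,6) count=2: revealed 1 new [(4,6)] -> total=1
Click 2 (0,0) count=0: revealed 8 new [(0,0) (0,1) (0,2) (0,3) (1,0) (1,1) (1,2) (1,3)] -> total=9
Click 3 (2,4) count=3: revealed 1 new [(2,4)] -> total=10
Click 4 (6,1) count=1: revealed 1 new [(6,1)] -> total=11

Answer: 11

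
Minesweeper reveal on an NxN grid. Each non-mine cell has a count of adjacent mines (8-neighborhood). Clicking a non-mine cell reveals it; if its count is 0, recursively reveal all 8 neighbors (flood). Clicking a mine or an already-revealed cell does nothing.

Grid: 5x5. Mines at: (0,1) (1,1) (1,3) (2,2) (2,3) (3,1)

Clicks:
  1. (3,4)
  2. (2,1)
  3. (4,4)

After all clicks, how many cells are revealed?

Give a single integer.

Click 1 (3,4) count=1: revealed 1 new [(3,4)] -> total=1
Click 2 (2,1) count=3: revealed 1 new [(2,1)] -> total=2
Click 3 (4,4) count=0: revealed 5 new [(3,2) (3,3) (4,2) (4,3) (4,4)] -> total=7

Answer: 7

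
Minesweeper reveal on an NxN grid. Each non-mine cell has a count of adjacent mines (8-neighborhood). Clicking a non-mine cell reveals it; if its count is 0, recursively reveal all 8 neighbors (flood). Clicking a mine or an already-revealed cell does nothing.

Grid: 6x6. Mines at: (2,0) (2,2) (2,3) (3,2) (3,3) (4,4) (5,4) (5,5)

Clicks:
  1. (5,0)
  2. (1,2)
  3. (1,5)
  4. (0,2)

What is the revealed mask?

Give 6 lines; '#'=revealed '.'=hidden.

Click 1 (5,0) count=0: revealed 10 new [(3,0) (3,1) (4,0) (4,1) (4,2) (4,3) (5,0) (5,1) (5,2) (5,3)] -> total=10
Click 2 (1,2) count=2: revealed 1 new [(1,2)] -> total=11
Click 3 (1,5) count=0: revealed 15 new [(0,0) (0,1) (0,2) (0,3) (0,4) (0,5) (1,0) (1,1) (1,3) (1,4) (1,5) (2,4) (2,5) (3,4) (3,5)] -> total=26
Click 4 (0,2) count=0: revealed 0 new [(none)] -> total=26

Answer: ######
######
....##
##..##
####..
####..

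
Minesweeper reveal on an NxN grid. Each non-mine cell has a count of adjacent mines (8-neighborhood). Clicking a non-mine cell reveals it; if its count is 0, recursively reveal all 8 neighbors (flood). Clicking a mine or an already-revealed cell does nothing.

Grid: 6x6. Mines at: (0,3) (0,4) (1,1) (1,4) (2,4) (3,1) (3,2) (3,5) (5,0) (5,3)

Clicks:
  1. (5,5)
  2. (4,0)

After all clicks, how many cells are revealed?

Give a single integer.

Click 1 (5,5) count=0: revealed 4 new [(4,4) (4,5) (5,4) (5,5)] -> total=4
Click 2 (4,0) count=2: revealed 1 new [(4,0)] -> total=5

Answer: 5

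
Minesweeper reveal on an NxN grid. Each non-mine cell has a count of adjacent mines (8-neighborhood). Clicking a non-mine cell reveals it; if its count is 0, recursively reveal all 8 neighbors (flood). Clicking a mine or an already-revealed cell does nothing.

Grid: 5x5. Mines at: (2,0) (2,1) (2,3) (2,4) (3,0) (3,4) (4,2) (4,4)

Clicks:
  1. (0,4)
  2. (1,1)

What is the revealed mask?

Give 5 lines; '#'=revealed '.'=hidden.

Click 1 (0,4) count=0: revealed 10 new [(0,0) (0,1) (0,2) (0,3) (0,4) (1,0) (1,1) (1,2) (1,3) (1,4)] -> total=10
Click 2 (1,1) count=2: revealed 0 new [(none)] -> total=10

Answer: #####
#####
.....
.....
.....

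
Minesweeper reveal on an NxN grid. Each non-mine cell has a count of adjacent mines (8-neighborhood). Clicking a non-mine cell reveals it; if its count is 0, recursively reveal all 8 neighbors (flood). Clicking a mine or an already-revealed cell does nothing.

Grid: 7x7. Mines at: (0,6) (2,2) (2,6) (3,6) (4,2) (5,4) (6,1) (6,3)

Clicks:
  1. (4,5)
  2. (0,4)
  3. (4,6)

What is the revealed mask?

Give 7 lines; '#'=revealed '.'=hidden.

Answer: ######.
######.
##.###.
##.###.
##.####
##.....
.......

Derivation:
Click 1 (4,5) count=2: revealed 1 new [(4,5)] -> total=1
Click 2 (0,4) count=0: revealed 28 new [(0,0) (0,1) (0,2) (0,3) (0,4) (0,5) (1,0) (1,1) (1,2) (1,3) (1,4) (1,5) (2,0) (2,1) (2,3) (2,4) (2,5) (3,0) (3,1) (3,3) (3,4) (3,5) (4,0) (4,1) (4,3) (4,4) (5,0) (5,1)] -> total=29
Click 3 (4,6) count=1: revealed 1 new [(4,6)] -> total=30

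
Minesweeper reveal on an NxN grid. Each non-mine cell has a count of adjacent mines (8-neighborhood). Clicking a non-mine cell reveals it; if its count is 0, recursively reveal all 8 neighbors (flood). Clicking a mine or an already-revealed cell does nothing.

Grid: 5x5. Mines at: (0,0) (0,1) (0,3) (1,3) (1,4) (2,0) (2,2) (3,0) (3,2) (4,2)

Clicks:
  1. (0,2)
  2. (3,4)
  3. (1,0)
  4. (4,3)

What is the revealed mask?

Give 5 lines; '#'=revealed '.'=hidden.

Click 1 (0,2) count=3: revealed 1 new [(0,2)] -> total=1
Click 2 (3,4) count=0: revealed 6 new [(2,3) (2,4) (3,3) (3,4) (4,3) (4,4)] -> total=7
Click 3 (1,0) count=3: revealed 1 new [(1,0)] -> total=8
Click 4 (4,3) count=2: revealed 0 new [(none)] -> total=8

Answer: ..#..
#....
...##
...##
...##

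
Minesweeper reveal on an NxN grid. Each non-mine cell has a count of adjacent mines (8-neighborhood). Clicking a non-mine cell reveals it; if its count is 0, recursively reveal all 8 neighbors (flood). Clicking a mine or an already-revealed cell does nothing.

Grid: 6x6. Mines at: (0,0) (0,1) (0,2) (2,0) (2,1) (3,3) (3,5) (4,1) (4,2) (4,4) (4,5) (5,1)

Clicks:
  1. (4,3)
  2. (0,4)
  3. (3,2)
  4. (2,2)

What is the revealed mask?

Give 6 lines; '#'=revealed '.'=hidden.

Answer: ...###
...###
..####
..#...
...#..
......

Derivation:
Click 1 (4,3) count=3: revealed 1 new [(4,3)] -> total=1
Click 2 (0,4) count=0: revealed 9 new [(0,3) (0,4) (0,5) (1,3) (1,4) (1,5) (2,3) (2,4) (2,5)] -> total=10
Click 3 (3,2) count=4: revealed 1 new [(3,2)] -> total=11
Click 4 (2,2) count=2: revealed 1 new [(2,2)] -> total=12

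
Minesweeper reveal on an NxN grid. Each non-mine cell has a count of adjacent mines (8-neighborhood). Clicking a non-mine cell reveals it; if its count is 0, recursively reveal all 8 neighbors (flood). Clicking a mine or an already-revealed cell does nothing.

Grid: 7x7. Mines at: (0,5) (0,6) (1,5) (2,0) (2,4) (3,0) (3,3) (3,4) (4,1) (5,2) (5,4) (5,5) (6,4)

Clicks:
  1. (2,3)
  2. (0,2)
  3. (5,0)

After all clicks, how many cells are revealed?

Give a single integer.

Answer: 14

Derivation:
Click 1 (2,3) count=3: revealed 1 new [(2,3)] -> total=1
Click 2 (0,2) count=0: revealed 12 new [(0,0) (0,1) (0,2) (0,3) (0,4) (1,0) (1,1) (1,2) (1,3) (1,4) (2,1) (2,2)] -> total=13
Click 3 (5,0) count=1: revealed 1 new [(5,0)] -> total=14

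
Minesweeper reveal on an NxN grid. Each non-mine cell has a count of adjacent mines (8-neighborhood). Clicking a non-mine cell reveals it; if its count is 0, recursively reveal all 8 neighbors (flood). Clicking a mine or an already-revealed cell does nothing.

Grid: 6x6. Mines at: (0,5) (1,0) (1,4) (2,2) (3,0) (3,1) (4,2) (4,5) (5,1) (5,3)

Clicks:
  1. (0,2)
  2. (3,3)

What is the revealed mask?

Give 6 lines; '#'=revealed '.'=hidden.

Click 1 (0,2) count=0: revealed 6 new [(0,1) (0,2) (0,3) (1,1) (1,2) (1,3)] -> total=6
Click 2 (3,3) count=2: revealed 1 new [(3,3)] -> total=7

Answer: .###..
.###..
......
...#..
......
......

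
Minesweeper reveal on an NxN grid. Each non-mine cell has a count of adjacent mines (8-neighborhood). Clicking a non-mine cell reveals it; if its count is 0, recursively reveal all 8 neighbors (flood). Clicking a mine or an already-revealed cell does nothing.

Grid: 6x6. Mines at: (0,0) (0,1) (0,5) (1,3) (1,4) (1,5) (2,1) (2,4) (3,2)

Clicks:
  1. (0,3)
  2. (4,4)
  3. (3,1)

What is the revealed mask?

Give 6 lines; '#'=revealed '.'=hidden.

Answer: ...#..
......
......
##.###
######
######

Derivation:
Click 1 (0,3) count=2: revealed 1 new [(0,3)] -> total=1
Click 2 (4,4) count=0: revealed 17 new [(3,0) (3,1) (3,3) (3,4) (3,5) (4,0) (4,1) (4,2) (4,3) (4,4) (4,5) (5,0) (5,1) (5,2) (5,3) (5,4) (5,5)] -> total=18
Click 3 (3,1) count=2: revealed 0 new [(none)] -> total=18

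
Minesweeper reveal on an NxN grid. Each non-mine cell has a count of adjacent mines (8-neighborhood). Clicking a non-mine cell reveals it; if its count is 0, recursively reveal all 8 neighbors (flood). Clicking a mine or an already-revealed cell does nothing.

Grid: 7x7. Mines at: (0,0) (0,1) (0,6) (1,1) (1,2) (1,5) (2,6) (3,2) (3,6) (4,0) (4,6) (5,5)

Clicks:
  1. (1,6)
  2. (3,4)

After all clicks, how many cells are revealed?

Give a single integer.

Answer: 10

Derivation:
Click 1 (1,6) count=3: revealed 1 new [(1,6)] -> total=1
Click 2 (3,4) count=0: revealed 9 new [(2,3) (2,4) (2,5) (3,3) (3,4) (3,5) (4,3) (4,4) (4,5)] -> total=10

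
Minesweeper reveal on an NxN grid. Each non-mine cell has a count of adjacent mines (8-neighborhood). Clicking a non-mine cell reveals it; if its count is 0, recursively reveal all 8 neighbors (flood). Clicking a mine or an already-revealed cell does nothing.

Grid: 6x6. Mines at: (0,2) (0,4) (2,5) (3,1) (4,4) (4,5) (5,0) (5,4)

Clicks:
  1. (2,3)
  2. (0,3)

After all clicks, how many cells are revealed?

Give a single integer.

Click 1 (2,3) count=0: revealed 9 new [(1,2) (1,3) (1,4) (2,2) (2,3) (2,4) (3,2) (3,3) (3,4)] -> total=9
Click 2 (0,3) count=2: revealed 1 new [(0,3)] -> total=10

Answer: 10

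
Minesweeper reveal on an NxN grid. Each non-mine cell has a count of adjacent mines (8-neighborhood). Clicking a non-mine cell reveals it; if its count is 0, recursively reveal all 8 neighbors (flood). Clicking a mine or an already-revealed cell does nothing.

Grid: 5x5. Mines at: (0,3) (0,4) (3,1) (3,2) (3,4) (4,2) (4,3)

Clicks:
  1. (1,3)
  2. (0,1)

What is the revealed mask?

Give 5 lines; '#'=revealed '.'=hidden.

Click 1 (1,3) count=2: revealed 1 new [(1,3)] -> total=1
Click 2 (0,1) count=0: revealed 9 new [(0,0) (0,1) (0,2) (1,0) (1,1) (1,2) (2,0) (2,1) (2,2)] -> total=10

Answer: ###..
####.
###..
.....
.....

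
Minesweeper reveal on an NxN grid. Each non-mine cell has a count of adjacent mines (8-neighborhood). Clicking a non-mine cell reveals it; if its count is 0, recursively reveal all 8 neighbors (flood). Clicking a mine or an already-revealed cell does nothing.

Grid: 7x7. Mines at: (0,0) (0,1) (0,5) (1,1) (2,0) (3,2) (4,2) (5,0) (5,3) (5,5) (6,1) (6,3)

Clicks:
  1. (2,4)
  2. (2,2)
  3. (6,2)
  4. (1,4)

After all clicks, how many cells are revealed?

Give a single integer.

Answer: 22

Derivation:
Click 1 (2,4) count=0: revealed 21 new [(0,2) (0,3) (0,4) (1,2) (1,3) (1,4) (1,5) (1,6) (2,2) (2,3) (2,4) (2,5) (2,6) (3,3) (3,4) (3,5) (3,6) (4,3) (4,4) (4,5) (4,6)] -> total=21
Click 2 (2,2) count=2: revealed 0 new [(none)] -> total=21
Click 3 (6,2) count=3: revealed 1 new [(6,2)] -> total=22
Click 4 (1,4) count=1: revealed 0 new [(none)] -> total=22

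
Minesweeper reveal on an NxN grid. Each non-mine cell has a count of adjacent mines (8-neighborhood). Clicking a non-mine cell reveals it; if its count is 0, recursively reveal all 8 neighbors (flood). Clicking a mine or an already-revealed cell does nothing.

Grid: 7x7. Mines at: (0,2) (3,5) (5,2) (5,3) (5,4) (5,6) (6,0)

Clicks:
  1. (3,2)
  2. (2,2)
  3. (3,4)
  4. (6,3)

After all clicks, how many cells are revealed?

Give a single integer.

Click 1 (3,2) count=0: revealed 32 new [(0,0) (0,1) (0,3) (0,4) (0,5) (0,6) (1,0) (1,1) (1,2) (1,3) (1,4) (1,5) (1,6) (2,0) (2,1) (2,2) (2,3) (2,4) (2,5) (2,6) (3,0) (3,1) (3,2) (3,3) (3,4) (4,0) (4,1) (4,2) (4,3) (4,4) (5,0) (5,1)] -> total=32
Click 2 (2,2) count=0: revealed 0 new [(none)] -> total=32
Click 3 (3,4) count=1: revealed 0 new [(none)] -> total=32
Click 4 (6,3) count=3: revealed 1 new [(6,3)] -> total=33

Answer: 33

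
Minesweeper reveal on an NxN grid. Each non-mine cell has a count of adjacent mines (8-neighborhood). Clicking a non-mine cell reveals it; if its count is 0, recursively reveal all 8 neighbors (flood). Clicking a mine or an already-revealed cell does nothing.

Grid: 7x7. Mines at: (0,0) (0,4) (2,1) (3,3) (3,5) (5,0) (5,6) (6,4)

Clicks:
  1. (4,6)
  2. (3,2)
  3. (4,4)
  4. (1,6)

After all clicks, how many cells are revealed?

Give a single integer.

Answer: 9

Derivation:
Click 1 (4,6) count=2: revealed 1 new [(4,6)] -> total=1
Click 2 (3,2) count=2: revealed 1 new [(3,2)] -> total=2
Click 3 (4,4) count=2: revealed 1 new [(4,4)] -> total=3
Click 4 (1,6) count=0: revealed 6 new [(0,5) (0,6) (1,5) (1,6) (2,5) (2,6)] -> total=9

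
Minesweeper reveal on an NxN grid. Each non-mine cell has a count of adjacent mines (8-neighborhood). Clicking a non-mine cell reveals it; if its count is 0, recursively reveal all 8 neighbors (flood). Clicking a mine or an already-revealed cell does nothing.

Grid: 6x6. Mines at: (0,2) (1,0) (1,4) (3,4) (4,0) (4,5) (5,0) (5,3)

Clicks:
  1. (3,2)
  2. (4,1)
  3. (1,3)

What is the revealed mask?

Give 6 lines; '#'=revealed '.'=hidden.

Click 1 (3,2) count=0: revealed 12 new [(1,1) (1,2) (1,3) (2,1) (2,2) (2,3) (3,1) (3,2) (3,3) (4,1) (4,2) (4,3)] -> total=12
Click 2 (4,1) count=2: revealed 0 new [(none)] -> total=12
Click 3 (1,3) count=2: revealed 0 new [(none)] -> total=12

Answer: ......
.###..
.###..
.###..
.###..
......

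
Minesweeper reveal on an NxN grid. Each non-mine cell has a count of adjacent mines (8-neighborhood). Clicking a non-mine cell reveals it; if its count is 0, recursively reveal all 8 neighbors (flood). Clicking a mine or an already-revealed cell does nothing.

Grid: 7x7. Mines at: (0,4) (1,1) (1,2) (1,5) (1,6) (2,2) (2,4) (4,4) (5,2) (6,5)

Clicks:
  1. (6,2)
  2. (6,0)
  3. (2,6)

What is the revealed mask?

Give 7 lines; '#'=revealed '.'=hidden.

Answer: .......
.......
##....#
##.....
##.....
##.....
###....

Derivation:
Click 1 (6,2) count=1: revealed 1 new [(6,2)] -> total=1
Click 2 (6,0) count=0: revealed 10 new [(2,0) (2,1) (3,0) (3,1) (4,0) (4,1) (5,0) (5,1) (6,0) (6,1)] -> total=11
Click 3 (2,6) count=2: revealed 1 new [(2,6)] -> total=12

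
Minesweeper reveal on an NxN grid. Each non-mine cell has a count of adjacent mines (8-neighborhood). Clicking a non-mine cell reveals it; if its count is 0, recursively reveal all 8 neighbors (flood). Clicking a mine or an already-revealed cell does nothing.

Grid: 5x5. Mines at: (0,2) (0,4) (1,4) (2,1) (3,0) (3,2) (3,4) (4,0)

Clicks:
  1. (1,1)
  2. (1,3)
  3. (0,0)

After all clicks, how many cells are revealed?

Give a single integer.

Click 1 (1,1) count=2: revealed 1 new [(1,1)] -> total=1
Click 2 (1,3) count=3: revealed 1 new [(1,3)] -> total=2
Click 3 (0,0) count=0: revealed 3 new [(0,0) (0,1) (1,0)] -> total=5

Answer: 5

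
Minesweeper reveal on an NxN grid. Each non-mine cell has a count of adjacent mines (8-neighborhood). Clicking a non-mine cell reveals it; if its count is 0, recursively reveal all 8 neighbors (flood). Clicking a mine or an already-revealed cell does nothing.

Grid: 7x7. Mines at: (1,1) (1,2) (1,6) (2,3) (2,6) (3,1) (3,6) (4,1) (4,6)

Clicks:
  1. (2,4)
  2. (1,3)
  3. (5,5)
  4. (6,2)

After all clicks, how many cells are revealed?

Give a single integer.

Click 1 (2,4) count=1: revealed 1 new [(2,4)] -> total=1
Click 2 (1,3) count=2: revealed 1 new [(1,3)] -> total=2
Click 3 (5,5) count=1: revealed 1 new [(5,5)] -> total=3
Click 4 (6,2) count=0: revealed 21 new [(3,2) (3,3) (3,4) (3,5) (4,2) (4,3) (4,4) (4,5) (5,0) (5,1) (5,2) (5,3) (5,4) (5,6) (6,0) (6,1) (6,2) (6,3) (6,4) (6,5) (6,6)] -> total=24

Answer: 24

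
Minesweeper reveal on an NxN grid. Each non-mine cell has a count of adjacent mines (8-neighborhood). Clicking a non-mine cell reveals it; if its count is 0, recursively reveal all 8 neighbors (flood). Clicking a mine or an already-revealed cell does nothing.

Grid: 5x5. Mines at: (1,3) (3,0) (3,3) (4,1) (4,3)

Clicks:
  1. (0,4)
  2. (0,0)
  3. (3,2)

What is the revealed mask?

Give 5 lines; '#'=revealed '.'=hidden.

Click 1 (0,4) count=1: revealed 1 new [(0,4)] -> total=1
Click 2 (0,0) count=0: revealed 9 new [(0,0) (0,1) (0,2) (1,0) (1,1) (1,2) (2,0) (2,1) (2,2)] -> total=10
Click 3 (3,2) count=3: revealed 1 new [(3,2)] -> total=11

Answer: ###.#
###..
###..
..#..
.....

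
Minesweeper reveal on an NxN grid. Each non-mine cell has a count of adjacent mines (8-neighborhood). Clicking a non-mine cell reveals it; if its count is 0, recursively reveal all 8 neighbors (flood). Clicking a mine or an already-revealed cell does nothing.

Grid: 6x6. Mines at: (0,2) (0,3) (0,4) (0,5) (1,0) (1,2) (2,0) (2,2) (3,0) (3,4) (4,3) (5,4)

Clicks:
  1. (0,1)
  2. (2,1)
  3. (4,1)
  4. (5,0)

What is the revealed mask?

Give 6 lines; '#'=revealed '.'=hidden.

Answer: .#....
......
.#....
......
###...
###...

Derivation:
Click 1 (0,1) count=3: revealed 1 new [(0,1)] -> total=1
Click 2 (2,1) count=5: revealed 1 new [(2,1)] -> total=2
Click 3 (4,1) count=1: revealed 1 new [(4,1)] -> total=3
Click 4 (5,0) count=0: revealed 5 new [(4,0) (4,2) (5,0) (5,1) (5,2)] -> total=8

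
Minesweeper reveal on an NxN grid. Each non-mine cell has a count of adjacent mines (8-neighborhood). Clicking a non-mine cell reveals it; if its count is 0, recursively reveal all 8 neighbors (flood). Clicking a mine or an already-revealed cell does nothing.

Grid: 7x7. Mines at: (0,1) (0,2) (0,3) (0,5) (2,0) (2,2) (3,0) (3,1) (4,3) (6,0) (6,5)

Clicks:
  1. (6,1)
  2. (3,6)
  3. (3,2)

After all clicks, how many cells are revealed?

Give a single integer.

Answer: 20

Derivation:
Click 1 (6,1) count=1: revealed 1 new [(6,1)] -> total=1
Click 2 (3,6) count=0: revealed 18 new [(1,3) (1,4) (1,5) (1,6) (2,3) (2,4) (2,5) (2,6) (3,3) (3,4) (3,5) (3,6) (4,4) (4,5) (4,6) (5,4) (5,5) (5,6)] -> total=19
Click 3 (3,2) count=3: revealed 1 new [(3,2)] -> total=20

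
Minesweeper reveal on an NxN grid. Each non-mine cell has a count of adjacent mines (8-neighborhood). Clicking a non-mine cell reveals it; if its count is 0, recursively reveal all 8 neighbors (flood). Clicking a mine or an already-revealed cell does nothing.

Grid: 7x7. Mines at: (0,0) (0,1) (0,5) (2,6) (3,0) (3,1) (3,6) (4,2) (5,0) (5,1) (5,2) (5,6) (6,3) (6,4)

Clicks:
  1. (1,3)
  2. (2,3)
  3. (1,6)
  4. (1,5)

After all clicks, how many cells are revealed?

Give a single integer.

Click 1 (1,3) count=0: revealed 21 new [(0,2) (0,3) (0,4) (1,2) (1,3) (1,4) (1,5) (2,2) (2,3) (2,4) (2,5) (3,2) (3,3) (3,4) (3,5) (4,3) (4,4) (4,5) (5,3) (5,4) (5,5)] -> total=21
Click 2 (2,3) count=0: revealed 0 new [(none)] -> total=21
Click 3 (1,6) count=2: revealed 1 new [(1,6)] -> total=22
Click 4 (1,5) count=2: revealed 0 new [(none)] -> total=22

Answer: 22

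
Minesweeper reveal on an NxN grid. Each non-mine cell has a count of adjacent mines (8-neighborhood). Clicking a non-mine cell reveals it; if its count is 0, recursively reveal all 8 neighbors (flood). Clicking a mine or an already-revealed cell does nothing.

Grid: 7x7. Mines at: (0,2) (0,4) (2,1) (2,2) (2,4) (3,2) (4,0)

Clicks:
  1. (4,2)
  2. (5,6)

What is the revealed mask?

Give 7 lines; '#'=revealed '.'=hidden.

Answer: .....##
.....##
.....##
...####
.######
#######
#######

Derivation:
Click 1 (4,2) count=1: revealed 1 new [(4,2)] -> total=1
Click 2 (5,6) count=0: revealed 29 new [(0,5) (0,6) (1,5) (1,6) (2,5) (2,6) (3,3) (3,4) (3,5) (3,6) (4,1) (4,3) (4,4) (4,5) (4,6) (5,0) (5,1) (5,2) (5,3) (5,4) (5,5) (5,6) (6,0) (6,1) (6,2) (6,3) (6,4) (6,5) (6,6)] -> total=30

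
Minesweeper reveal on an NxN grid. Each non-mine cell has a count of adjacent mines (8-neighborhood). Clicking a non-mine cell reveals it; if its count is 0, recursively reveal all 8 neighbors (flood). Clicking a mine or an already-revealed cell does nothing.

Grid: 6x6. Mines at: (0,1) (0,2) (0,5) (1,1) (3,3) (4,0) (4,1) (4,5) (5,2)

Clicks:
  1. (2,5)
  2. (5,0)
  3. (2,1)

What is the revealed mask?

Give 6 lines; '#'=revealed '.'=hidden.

Click 1 (2,5) count=0: revealed 6 new [(1,4) (1,5) (2,4) (2,5) (3,4) (3,5)] -> total=6
Click 2 (5,0) count=2: revealed 1 new [(5,0)] -> total=7
Click 3 (2,1) count=1: revealed 1 new [(2,1)] -> total=8

Answer: ......
....##
.#..##
....##
......
#.....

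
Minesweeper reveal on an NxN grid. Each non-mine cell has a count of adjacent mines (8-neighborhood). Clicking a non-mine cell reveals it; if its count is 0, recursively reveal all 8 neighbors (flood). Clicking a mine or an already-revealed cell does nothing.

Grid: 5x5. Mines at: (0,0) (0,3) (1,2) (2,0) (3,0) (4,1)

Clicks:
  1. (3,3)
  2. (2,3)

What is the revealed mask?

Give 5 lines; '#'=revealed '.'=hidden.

Click 1 (3,3) count=0: revealed 11 new [(1,3) (1,4) (2,2) (2,3) (2,4) (3,2) (3,3) (3,4) (4,2) (4,3) (4,4)] -> total=11
Click 2 (2,3) count=1: revealed 0 new [(none)] -> total=11

Answer: .....
...##
..###
..###
..###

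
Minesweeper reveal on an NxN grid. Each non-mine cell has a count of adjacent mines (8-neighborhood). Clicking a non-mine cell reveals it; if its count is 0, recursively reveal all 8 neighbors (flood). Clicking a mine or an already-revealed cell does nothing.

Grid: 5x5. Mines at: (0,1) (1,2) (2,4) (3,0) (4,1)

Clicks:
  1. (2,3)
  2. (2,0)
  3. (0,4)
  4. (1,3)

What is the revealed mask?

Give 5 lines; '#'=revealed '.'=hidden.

Click 1 (2,3) count=2: revealed 1 new [(2,3)] -> total=1
Click 2 (2,0) count=1: revealed 1 new [(2,0)] -> total=2
Click 3 (0,4) count=0: revealed 4 new [(0,3) (0,4) (1,3) (1,4)] -> total=6
Click 4 (1,3) count=2: revealed 0 new [(none)] -> total=6

Answer: ...##
...##
#..#.
.....
.....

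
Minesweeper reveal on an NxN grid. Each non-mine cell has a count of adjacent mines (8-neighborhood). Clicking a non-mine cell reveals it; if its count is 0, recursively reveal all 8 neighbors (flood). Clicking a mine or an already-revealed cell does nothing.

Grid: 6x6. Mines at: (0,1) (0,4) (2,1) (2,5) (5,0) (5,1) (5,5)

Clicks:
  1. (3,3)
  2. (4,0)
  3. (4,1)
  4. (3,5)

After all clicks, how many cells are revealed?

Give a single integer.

Answer: 18

Derivation:
Click 1 (3,3) count=0: revealed 15 new [(1,2) (1,3) (1,4) (2,2) (2,3) (2,4) (3,2) (3,3) (3,4) (4,2) (4,3) (4,4) (5,2) (5,3) (5,4)] -> total=15
Click 2 (4,0) count=2: revealed 1 new [(4,0)] -> total=16
Click 3 (4,1) count=2: revealed 1 new [(4,1)] -> total=17
Click 4 (3,5) count=1: revealed 1 new [(3,5)] -> total=18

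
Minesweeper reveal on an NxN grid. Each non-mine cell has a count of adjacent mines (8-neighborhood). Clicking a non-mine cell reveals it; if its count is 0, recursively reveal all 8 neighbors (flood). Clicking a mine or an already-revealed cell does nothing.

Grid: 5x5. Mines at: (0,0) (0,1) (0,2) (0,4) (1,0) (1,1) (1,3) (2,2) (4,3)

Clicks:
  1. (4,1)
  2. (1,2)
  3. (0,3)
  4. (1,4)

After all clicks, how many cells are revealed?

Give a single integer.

Answer: 11

Derivation:
Click 1 (4,1) count=0: revealed 8 new [(2,0) (2,1) (3,0) (3,1) (3,2) (4,0) (4,1) (4,2)] -> total=8
Click 2 (1,2) count=5: revealed 1 new [(1,2)] -> total=9
Click 3 (0,3) count=3: revealed 1 new [(0,3)] -> total=10
Click 4 (1,4) count=2: revealed 1 new [(1,4)] -> total=11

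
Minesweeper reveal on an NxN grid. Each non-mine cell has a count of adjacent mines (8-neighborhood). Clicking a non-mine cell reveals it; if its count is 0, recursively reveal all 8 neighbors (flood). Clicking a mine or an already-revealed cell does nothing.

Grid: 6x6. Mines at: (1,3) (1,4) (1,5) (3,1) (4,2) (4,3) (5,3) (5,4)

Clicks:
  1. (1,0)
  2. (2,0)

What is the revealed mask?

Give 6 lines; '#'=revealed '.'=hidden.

Click 1 (1,0) count=0: revealed 9 new [(0,0) (0,1) (0,2) (1,0) (1,1) (1,2) (2,0) (2,1) (2,2)] -> total=9
Click 2 (2,0) count=1: revealed 0 new [(none)] -> total=9

Answer: ###...
###...
###...
......
......
......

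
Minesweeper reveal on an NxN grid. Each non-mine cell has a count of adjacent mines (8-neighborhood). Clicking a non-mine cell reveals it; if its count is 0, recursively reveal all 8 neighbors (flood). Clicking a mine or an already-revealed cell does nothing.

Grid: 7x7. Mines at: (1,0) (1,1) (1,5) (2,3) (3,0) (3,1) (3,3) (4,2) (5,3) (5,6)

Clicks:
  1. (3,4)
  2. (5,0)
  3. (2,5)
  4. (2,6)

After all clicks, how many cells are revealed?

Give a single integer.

Click 1 (3,4) count=2: revealed 1 new [(3,4)] -> total=1
Click 2 (5,0) count=0: revealed 8 new [(4,0) (4,1) (5,0) (5,1) (5,2) (6,0) (6,1) (6,2)] -> total=9
Click 3 (2,5) count=1: revealed 1 new [(2,5)] -> total=10
Click 4 (2,6) count=1: revealed 1 new [(2,6)] -> total=11

Answer: 11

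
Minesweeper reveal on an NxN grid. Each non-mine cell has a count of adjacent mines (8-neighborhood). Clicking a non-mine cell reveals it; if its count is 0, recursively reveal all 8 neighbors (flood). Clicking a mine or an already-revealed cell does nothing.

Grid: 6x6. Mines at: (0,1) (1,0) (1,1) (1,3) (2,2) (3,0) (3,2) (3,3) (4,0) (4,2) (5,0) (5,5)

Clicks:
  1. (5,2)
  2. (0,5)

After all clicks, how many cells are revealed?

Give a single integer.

Click 1 (5,2) count=1: revealed 1 new [(5,2)] -> total=1
Click 2 (0,5) count=0: revealed 10 new [(0,4) (0,5) (1,4) (1,5) (2,4) (2,5) (3,4) (3,5) (4,4) (4,5)] -> total=11

Answer: 11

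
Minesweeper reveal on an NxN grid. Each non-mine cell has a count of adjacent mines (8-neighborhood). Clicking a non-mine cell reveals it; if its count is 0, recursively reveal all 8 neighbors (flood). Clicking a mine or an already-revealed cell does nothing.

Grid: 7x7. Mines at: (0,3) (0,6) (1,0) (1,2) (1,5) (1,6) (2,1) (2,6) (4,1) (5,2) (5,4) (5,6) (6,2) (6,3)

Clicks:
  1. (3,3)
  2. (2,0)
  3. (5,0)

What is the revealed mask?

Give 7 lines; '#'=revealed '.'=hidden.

Click 1 (3,3) count=0: revealed 12 new [(2,2) (2,3) (2,4) (2,5) (3,2) (3,3) (3,4) (3,5) (4,2) (4,3) (4,4) (4,5)] -> total=12
Click 2 (2,0) count=2: revealed 1 new [(2,0)] -> total=13
Click 3 (5,0) count=1: revealed 1 new [(5,0)] -> total=14

Answer: .......
.......
#.####.
..####.
..####.
#......
.......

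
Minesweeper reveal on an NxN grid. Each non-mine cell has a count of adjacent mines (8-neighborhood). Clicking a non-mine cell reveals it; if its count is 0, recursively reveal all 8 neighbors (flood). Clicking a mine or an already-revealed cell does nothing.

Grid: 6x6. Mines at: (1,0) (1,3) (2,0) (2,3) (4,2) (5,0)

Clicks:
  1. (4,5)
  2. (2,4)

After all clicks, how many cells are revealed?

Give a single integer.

Answer: 15

Derivation:
Click 1 (4,5) count=0: revealed 15 new [(0,4) (0,5) (1,4) (1,5) (2,4) (2,5) (3,3) (3,4) (3,5) (4,3) (4,4) (4,5) (5,3) (5,4) (5,5)] -> total=15
Click 2 (2,4) count=2: revealed 0 new [(none)] -> total=15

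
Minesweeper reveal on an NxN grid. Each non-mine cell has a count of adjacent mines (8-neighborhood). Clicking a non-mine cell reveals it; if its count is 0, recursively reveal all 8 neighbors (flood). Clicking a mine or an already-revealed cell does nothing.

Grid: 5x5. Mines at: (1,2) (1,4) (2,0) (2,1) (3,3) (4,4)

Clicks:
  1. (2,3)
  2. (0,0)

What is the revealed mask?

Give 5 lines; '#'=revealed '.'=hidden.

Answer: ##...
##...
...#.
.....
.....

Derivation:
Click 1 (2,3) count=3: revealed 1 new [(2,3)] -> total=1
Click 2 (0,0) count=0: revealed 4 new [(0,0) (0,1) (1,0) (1,1)] -> total=5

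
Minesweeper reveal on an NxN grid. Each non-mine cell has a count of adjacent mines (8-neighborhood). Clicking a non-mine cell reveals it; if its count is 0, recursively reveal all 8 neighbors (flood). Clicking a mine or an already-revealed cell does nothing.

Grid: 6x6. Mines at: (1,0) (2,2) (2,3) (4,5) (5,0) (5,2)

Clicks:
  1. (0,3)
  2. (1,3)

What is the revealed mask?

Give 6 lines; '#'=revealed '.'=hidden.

Answer: .#####
.#####
....##
....##
......
......

Derivation:
Click 1 (0,3) count=0: revealed 14 new [(0,1) (0,2) (0,3) (0,4) (0,5) (1,1) (1,2) (1,3) (1,4) (1,5) (2,4) (2,5) (3,4) (3,5)] -> total=14
Click 2 (1,3) count=2: revealed 0 new [(none)] -> total=14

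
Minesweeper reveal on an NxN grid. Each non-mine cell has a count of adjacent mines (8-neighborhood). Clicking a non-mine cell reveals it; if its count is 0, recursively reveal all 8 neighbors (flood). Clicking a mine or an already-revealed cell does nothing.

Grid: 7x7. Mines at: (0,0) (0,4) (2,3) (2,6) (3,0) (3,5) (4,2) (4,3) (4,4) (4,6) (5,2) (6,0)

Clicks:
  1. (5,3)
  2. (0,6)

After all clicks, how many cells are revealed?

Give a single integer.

Answer: 5

Derivation:
Click 1 (5,3) count=4: revealed 1 new [(5,3)] -> total=1
Click 2 (0,6) count=0: revealed 4 new [(0,5) (0,6) (1,5) (1,6)] -> total=5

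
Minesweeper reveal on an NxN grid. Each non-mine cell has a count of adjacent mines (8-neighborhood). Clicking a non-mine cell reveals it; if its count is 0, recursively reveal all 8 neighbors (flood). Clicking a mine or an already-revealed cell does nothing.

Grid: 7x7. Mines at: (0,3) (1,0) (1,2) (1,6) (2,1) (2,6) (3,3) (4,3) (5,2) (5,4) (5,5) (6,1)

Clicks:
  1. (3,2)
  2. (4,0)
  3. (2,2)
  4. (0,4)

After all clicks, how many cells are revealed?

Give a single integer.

Answer: 9

Derivation:
Click 1 (3,2) count=3: revealed 1 new [(3,2)] -> total=1
Click 2 (4,0) count=0: revealed 6 new [(3,0) (3,1) (4,0) (4,1) (5,0) (5,1)] -> total=7
Click 3 (2,2) count=3: revealed 1 new [(2,2)] -> total=8
Click 4 (0,4) count=1: revealed 1 new [(0,4)] -> total=9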